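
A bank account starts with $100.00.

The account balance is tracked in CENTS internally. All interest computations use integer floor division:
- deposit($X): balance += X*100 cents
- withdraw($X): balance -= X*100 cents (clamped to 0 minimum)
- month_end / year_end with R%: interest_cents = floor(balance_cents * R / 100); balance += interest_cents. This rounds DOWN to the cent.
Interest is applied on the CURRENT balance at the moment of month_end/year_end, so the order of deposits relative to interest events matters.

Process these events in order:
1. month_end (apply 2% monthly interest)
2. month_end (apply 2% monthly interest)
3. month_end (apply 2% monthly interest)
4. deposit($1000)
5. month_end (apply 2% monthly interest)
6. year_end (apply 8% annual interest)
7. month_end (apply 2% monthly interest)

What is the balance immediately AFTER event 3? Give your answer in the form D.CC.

After 1 (month_end (apply 2% monthly interest)): balance=$102.00 total_interest=$2.00
After 2 (month_end (apply 2% monthly interest)): balance=$104.04 total_interest=$4.04
After 3 (month_end (apply 2% monthly interest)): balance=$106.12 total_interest=$6.12

Answer: 106.12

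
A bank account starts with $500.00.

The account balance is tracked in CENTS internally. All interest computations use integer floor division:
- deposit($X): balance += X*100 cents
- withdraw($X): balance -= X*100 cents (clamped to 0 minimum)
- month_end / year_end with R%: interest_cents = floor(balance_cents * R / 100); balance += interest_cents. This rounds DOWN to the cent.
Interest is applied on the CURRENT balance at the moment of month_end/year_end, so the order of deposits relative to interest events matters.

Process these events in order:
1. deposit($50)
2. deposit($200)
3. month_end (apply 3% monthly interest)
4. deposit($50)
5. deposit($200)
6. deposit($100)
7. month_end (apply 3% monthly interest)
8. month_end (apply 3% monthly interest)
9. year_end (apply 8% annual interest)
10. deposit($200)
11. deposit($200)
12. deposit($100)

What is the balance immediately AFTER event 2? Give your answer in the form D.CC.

After 1 (deposit($50)): balance=$550.00 total_interest=$0.00
After 2 (deposit($200)): balance=$750.00 total_interest=$0.00

Answer: 750.00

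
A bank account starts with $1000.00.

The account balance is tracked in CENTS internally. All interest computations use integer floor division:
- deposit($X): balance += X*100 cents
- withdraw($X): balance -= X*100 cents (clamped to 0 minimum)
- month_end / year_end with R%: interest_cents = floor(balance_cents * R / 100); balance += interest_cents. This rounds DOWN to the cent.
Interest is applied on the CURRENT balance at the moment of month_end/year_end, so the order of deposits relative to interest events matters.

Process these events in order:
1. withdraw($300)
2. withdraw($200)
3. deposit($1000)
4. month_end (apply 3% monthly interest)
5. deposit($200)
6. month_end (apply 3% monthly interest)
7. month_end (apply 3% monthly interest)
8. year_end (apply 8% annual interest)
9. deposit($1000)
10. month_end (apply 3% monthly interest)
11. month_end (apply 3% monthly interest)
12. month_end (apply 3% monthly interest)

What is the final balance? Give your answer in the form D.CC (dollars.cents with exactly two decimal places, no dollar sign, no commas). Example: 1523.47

Answer: 3277.49

Derivation:
After 1 (withdraw($300)): balance=$700.00 total_interest=$0.00
After 2 (withdraw($200)): balance=$500.00 total_interest=$0.00
After 3 (deposit($1000)): balance=$1500.00 total_interest=$0.00
After 4 (month_end (apply 3% monthly interest)): balance=$1545.00 total_interest=$45.00
After 5 (deposit($200)): balance=$1745.00 total_interest=$45.00
After 6 (month_end (apply 3% monthly interest)): balance=$1797.35 total_interest=$97.35
After 7 (month_end (apply 3% monthly interest)): balance=$1851.27 total_interest=$151.27
After 8 (year_end (apply 8% annual interest)): balance=$1999.37 total_interest=$299.37
After 9 (deposit($1000)): balance=$2999.37 total_interest=$299.37
After 10 (month_end (apply 3% monthly interest)): balance=$3089.35 total_interest=$389.35
After 11 (month_end (apply 3% monthly interest)): balance=$3182.03 total_interest=$482.03
After 12 (month_end (apply 3% monthly interest)): balance=$3277.49 total_interest=$577.49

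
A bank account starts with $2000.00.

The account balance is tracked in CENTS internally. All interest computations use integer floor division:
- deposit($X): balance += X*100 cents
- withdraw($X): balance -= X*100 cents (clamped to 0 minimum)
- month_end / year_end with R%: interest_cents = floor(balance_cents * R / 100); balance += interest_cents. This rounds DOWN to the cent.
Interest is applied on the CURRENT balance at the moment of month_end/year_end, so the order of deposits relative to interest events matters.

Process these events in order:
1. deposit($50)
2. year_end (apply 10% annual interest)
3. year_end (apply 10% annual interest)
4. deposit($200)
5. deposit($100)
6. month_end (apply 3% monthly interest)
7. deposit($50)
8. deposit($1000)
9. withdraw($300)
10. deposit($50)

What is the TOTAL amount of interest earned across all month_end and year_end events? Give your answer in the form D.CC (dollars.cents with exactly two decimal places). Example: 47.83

Answer: 513.91

Derivation:
After 1 (deposit($50)): balance=$2050.00 total_interest=$0.00
After 2 (year_end (apply 10% annual interest)): balance=$2255.00 total_interest=$205.00
After 3 (year_end (apply 10% annual interest)): balance=$2480.50 total_interest=$430.50
After 4 (deposit($200)): balance=$2680.50 total_interest=$430.50
After 5 (deposit($100)): balance=$2780.50 total_interest=$430.50
After 6 (month_end (apply 3% monthly interest)): balance=$2863.91 total_interest=$513.91
After 7 (deposit($50)): balance=$2913.91 total_interest=$513.91
After 8 (deposit($1000)): balance=$3913.91 total_interest=$513.91
After 9 (withdraw($300)): balance=$3613.91 total_interest=$513.91
After 10 (deposit($50)): balance=$3663.91 total_interest=$513.91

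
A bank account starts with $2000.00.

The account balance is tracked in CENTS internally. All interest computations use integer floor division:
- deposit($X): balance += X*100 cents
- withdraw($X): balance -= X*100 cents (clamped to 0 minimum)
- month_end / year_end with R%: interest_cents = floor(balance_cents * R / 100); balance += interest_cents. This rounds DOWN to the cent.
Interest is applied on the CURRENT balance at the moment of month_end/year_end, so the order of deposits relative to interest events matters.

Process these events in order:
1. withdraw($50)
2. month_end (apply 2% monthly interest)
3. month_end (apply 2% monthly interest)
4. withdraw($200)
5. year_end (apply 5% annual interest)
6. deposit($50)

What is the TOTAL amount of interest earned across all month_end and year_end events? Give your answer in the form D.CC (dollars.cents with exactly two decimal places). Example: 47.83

After 1 (withdraw($50)): balance=$1950.00 total_interest=$0.00
After 2 (month_end (apply 2% monthly interest)): balance=$1989.00 total_interest=$39.00
After 3 (month_end (apply 2% monthly interest)): balance=$2028.78 total_interest=$78.78
After 4 (withdraw($200)): balance=$1828.78 total_interest=$78.78
After 5 (year_end (apply 5% annual interest)): balance=$1920.21 total_interest=$170.21
After 6 (deposit($50)): balance=$1970.21 total_interest=$170.21

Answer: 170.21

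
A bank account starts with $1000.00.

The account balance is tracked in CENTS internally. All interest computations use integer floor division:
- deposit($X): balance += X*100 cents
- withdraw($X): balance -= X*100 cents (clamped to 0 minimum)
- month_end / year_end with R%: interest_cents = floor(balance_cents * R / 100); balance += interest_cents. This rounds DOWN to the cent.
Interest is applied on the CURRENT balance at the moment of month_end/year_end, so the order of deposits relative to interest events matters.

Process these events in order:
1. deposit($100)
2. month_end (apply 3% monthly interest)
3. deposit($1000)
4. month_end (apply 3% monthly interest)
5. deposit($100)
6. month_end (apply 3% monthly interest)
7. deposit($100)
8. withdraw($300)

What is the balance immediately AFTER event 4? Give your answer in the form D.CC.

After 1 (deposit($100)): balance=$1100.00 total_interest=$0.00
After 2 (month_end (apply 3% monthly interest)): balance=$1133.00 total_interest=$33.00
After 3 (deposit($1000)): balance=$2133.00 total_interest=$33.00
After 4 (month_end (apply 3% monthly interest)): balance=$2196.99 total_interest=$96.99

Answer: 2196.99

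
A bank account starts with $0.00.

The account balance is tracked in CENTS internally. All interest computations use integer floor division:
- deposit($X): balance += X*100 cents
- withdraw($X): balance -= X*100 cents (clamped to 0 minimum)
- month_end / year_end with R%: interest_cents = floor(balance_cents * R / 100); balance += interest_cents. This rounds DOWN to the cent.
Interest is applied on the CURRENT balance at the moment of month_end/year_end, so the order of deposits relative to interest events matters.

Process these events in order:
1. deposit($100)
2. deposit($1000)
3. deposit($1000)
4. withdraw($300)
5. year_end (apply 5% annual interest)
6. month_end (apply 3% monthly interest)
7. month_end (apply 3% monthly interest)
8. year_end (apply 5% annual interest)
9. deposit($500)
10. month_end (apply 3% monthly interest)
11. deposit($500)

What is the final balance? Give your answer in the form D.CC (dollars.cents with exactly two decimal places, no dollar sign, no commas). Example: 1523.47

Answer: 3183.51

Derivation:
After 1 (deposit($100)): balance=$100.00 total_interest=$0.00
After 2 (deposit($1000)): balance=$1100.00 total_interest=$0.00
After 3 (deposit($1000)): balance=$2100.00 total_interest=$0.00
After 4 (withdraw($300)): balance=$1800.00 total_interest=$0.00
After 5 (year_end (apply 5% annual interest)): balance=$1890.00 total_interest=$90.00
After 6 (month_end (apply 3% monthly interest)): balance=$1946.70 total_interest=$146.70
After 7 (month_end (apply 3% monthly interest)): balance=$2005.10 total_interest=$205.10
After 8 (year_end (apply 5% annual interest)): balance=$2105.35 total_interest=$305.35
After 9 (deposit($500)): balance=$2605.35 total_interest=$305.35
After 10 (month_end (apply 3% monthly interest)): balance=$2683.51 total_interest=$383.51
After 11 (deposit($500)): balance=$3183.51 total_interest=$383.51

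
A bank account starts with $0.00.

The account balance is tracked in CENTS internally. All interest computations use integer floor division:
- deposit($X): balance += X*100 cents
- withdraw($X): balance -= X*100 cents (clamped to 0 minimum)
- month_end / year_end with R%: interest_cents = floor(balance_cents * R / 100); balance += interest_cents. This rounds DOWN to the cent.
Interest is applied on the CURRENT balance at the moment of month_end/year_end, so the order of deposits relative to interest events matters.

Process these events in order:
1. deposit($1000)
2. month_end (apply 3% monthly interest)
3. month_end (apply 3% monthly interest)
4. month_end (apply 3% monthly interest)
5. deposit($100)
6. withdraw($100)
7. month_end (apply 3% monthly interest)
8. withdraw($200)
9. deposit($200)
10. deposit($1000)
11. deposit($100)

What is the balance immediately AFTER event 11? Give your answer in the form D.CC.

After 1 (deposit($1000)): balance=$1000.00 total_interest=$0.00
After 2 (month_end (apply 3% monthly interest)): balance=$1030.00 total_interest=$30.00
After 3 (month_end (apply 3% monthly interest)): balance=$1060.90 total_interest=$60.90
After 4 (month_end (apply 3% monthly interest)): balance=$1092.72 total_interest=$92.72
After 5 (deposit($100)): balance=$1192.72 total_interest=$92.72
After 6 (withdraw($100)): balance=$1092.72 total_interest=$92.72
After 7 (month_end (apply 3% monthly interest)): balance=$1125.50 total_interest=$125.50
After 8 (withdraw($200)): balance=$925.50 total_interest=$125.50
After 9 (deposit($200)): balance=$1125.50 total_interest=$125.50
After 10 (deposit($1000)): balance=$2125.50 total_interest=$125.50
After 11 (deposit($100)): balance=$2225.50 total_interest=$125.50

Answer: 2225.50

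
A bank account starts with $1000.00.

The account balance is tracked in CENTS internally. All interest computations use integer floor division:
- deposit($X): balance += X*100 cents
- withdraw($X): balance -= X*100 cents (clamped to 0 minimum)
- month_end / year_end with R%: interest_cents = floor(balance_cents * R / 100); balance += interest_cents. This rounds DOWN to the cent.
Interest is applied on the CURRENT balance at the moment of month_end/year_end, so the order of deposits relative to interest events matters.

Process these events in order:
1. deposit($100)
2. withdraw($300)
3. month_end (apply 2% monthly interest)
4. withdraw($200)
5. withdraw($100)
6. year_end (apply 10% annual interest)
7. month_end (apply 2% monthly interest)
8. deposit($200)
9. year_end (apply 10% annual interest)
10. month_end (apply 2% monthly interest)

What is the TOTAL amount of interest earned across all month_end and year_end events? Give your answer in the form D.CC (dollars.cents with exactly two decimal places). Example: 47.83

After 1 (deposit($100)): balance=$1100.00 total_interest=$0.00
After 2 (withdraw($300)): balance=$800.00 total_interest=$0.00
After 3 (month_end (apply 2% monthly interest)): balance=$816.00 total_interest=$16.00
After 4 (withdraw($200)): balance=$616.00 total_interest=$16.00
After 5 (withdraw($100)): balance=$516.00 total_interest=$16.00
After 6 (year_end (apply 10% annual interest)): balance=$567.60 total_interest=$67.60
After 7 (month_end (apply 2% monthly interest)): balance=$578.95 total_interest=$78.95
After 8 (deposit($200)): balance=$778.95 total_interest=$78.95
After 9 (year_end (apply 10% annual interest)): balance=$856.84 total_interest=$156.84
After 10 (month_end (apply 2% monthly interest)): balance=$873.97 total_interest=$173.97

Answer: 173.97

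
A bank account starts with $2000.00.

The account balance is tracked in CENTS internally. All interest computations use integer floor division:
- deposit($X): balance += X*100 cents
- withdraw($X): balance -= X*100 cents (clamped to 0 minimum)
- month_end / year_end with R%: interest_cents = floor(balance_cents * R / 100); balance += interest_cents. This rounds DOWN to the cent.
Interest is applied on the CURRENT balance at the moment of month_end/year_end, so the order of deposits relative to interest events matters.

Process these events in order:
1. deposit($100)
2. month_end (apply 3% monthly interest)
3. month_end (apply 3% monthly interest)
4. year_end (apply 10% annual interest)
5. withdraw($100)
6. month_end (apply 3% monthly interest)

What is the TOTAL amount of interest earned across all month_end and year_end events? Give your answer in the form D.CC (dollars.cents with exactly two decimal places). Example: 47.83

Answer: 421.19

Derivation:
After 1 (deposit($100)): balance=$2100.00 total_interest=$0.00
After 2 (month_end (apply 3% monthly interest)): balance=$2163.00 total_interest=$63.00
After 3 (month_end (apply 3% monthly interest)): balance=$2227.89 total_interest=$127.89
After 4 (year_end (apply 10% annual interest)): balance=$2450.67 total_interest=$350.67
After 5 (withdraw($100)): balance=$2350.67 total_interest=$350.67
After 6 (month_end (apply 3% monthly interest)): balance=$2421.19 total_interest=$421.19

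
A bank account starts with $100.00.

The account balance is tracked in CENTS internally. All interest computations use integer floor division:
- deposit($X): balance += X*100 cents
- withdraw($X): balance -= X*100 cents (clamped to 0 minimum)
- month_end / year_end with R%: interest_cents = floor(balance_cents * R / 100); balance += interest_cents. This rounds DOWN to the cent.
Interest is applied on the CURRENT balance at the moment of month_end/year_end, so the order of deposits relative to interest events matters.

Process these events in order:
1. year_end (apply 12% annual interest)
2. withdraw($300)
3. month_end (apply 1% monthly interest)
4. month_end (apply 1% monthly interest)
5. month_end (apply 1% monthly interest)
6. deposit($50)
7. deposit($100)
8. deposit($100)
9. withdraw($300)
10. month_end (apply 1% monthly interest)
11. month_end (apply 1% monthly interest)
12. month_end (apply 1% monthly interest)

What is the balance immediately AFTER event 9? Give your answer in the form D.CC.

Answer: 0.00

Derivation:
After 1 (year_end (apply 12% annual interest)): balance=$112.00 total_interest=$12.00
After 2 (withdraw($300)): balance=$0.00 total_interest=$12.00
After 3 (month_end (apply 1% monthly interest)): balance=$0.00 total_interest=$12.00
After 4 (month_end (apply 1% monthly interest)): balance=$0.00 total_interest=$12.00
After 5 (month_end (apply 1% monthly interest)): balance=$0.00 total_interest=$12.00
After 6 (deposit($50)): balance=$50.00 total_interest=$12.00
After 7 (deposit($100)): balance=$150.00 total_interest=$12.00
After 8 (deposit($100)): balance=$250.00 total_interest=$12.00
After 9 (withdraw($300)): balance=$0.00 total_interest=$12.00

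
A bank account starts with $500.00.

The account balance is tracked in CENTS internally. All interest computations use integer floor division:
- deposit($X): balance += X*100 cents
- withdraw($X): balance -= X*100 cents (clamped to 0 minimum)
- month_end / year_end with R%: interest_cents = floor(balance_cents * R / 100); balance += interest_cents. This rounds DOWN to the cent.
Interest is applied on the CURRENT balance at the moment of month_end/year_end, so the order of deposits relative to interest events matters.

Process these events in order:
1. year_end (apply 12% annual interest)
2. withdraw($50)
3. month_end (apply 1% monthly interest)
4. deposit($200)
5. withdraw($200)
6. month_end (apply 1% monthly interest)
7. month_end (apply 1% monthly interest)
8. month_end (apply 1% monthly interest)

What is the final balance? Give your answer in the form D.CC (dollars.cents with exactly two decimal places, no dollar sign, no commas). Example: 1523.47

Answer: 530.70

Derivation:
After 1 (year_end (apply 12% annual interest)): balance=$560.00 total_interest=$60.00
After 2 (withdraw($50)): balance=$510.00 total_interest=$60.00
After 3 (month_end (apply 1% monthly interest)): balance=$515.10 total_interest=$65.10
After 4 (deposit($200)): balance=$715.10 total_interest=$65.10
After 5 (withdraw($200)): balance=$515.10 total_interest=$65.10
After 6 (month_end (apply 1% monthly interest)): balance=$520.25 total_interest=$70.25
After 7 (month_end (apply 1% monthly interest)): balance=$525.45 total_interest=$75.45
After 8 (month_end (apply 1% monthly interest)): balance=$530.70 total_interest=$80.70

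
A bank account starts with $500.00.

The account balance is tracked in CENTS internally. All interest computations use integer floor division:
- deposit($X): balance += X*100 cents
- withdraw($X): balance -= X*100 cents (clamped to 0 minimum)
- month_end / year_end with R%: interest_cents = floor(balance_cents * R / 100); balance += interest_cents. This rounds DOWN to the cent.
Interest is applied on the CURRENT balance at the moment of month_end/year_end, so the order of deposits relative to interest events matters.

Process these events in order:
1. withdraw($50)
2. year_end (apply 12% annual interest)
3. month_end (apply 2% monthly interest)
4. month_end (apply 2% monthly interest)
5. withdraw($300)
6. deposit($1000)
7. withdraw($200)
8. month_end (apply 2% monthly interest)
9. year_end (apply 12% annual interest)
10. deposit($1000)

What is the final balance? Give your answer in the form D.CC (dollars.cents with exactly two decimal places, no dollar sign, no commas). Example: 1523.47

After 1 (withdraw($50)): balance=$450.00 total_interest=$0.00
After 2 (year_end (apply 12% annual interest)): balance=$504.00 total_interest=$54.00
After 3 (month_end (apply 2% monthly interest)): balance=$514.08 total_interest=$64.08
After 4 (month_end (apply 2% monthly interest)): balance=$524.36 total_interest=$74.36
After 5 (withdraw($300)): balance=$224.36 total_interest=$74.36
After 6 (deposit($1000)): balance=$1224.36 total_interest=$74.36
After 7 (withdraw($200)): balance=$1024.36 total_interest=$74.36
After 8 (month_end (apply 2% monthly interest)): balance=$1044.84 total_interest=$94.84
After 9 (year_end (apply 12% annual interest)): balance=$1170.22 total_interest=$220.22
After 10 (deposit($1000)): balance=$2170.22 total_interest=$220.22

Answer: 2170.22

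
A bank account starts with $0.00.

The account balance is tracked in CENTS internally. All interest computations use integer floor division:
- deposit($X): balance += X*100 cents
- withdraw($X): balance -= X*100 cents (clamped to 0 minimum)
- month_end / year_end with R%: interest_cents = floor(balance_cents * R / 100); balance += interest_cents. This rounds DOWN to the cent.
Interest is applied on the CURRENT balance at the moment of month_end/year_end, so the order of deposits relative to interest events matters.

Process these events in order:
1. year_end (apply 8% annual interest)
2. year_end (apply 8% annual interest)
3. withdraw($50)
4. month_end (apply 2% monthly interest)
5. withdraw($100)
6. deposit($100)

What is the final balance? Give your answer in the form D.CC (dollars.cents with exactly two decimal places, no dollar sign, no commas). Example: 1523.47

After 1 (year_end (apply 8% annual interest)): balance=$0.00 total_interest=$0.00
After 2 (year_end (apply 8% annual interest)): balance=$0.00 total_interest=$0.00
After 3 (withdraw($50)): balance=$0.00 total_interest=$0.00
After 4 (month_end (apply 2% monthly interest)): balance=$0.00 total_interest=$0.00
After 5 (withdraw($100)): balance=$0.00 total_interest=$0.00
After 6 (deposit($100)): balance=$100.00 total_interest=$0.00

Answer: 100.00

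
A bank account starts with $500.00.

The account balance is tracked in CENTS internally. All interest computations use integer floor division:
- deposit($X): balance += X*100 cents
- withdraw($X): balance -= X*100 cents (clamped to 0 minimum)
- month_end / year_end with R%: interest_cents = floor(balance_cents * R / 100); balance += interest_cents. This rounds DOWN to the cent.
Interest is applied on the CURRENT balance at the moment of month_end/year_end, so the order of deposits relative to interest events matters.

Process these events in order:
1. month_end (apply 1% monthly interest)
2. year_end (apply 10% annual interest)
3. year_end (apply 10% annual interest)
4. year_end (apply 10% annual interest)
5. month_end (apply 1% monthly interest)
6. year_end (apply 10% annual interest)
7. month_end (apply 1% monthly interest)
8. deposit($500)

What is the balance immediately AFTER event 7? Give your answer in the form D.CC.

After 1 (month_end (apply 1% monthly interest)): balance=$505.00 total_interest=$5.00
After 2 (year_end (apply 10% annual interest)): balance=$555.50 total_interest=$55.50
After 3 (year_end (apply 10% annual interest)): balance=$611.05 total_interest=$111.05
After 4 (year_end (apply 10% annual interest)): balance=$672.15 total_interest=$172.15
After 5 (month_end (apply 1% monthly interest)): balance=$678.87 total_interest=$178.87
After 6 (year_end (apply 10% annual interest)): balance=$746.75 total_interest=$246.75
After 7 (month_end (apply 1% monthly interest)): balance=$754.21 total_interest=$254.21

Answer: 754.21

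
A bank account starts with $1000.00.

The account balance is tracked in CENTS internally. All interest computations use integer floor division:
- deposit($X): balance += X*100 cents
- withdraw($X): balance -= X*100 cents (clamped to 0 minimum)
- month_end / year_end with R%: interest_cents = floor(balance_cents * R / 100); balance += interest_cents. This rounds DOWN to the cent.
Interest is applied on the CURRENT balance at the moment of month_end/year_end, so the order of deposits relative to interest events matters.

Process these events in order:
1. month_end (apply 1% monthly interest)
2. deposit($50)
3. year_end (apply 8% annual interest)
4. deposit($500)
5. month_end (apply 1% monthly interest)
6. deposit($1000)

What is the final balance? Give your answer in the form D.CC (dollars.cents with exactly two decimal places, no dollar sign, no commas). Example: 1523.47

Answer: 2661.24

Derivation:
After 1 (month_end (apply 1% monthly interest)): balance=$1010.00 total_interest=$10.00
After 2 (deposit($50)): balance=$1060.00 total_interest=$10.00
After 3 (year_end (apply 8% annual interest)): balance=$1144.80 total_interest=$94.80
After 4 (deposit($500)): balance=$1644.80 total_interest=$94.80
After 5 (month_end (apply 1% monthly interest)): balance=$1661.24 total_interest=$111.24
After 6 (deposit($1000)): balance=$2661.24 total_interest=$111.24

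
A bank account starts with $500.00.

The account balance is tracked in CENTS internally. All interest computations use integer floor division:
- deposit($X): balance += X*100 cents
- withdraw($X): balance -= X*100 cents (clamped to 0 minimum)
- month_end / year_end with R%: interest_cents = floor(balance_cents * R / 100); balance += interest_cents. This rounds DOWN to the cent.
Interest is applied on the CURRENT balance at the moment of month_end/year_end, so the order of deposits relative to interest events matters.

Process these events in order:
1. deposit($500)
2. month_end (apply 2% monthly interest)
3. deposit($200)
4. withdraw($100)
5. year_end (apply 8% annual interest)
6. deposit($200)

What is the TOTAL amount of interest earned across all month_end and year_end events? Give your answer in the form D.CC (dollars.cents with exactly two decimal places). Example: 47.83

After 1 (deposit($500)): balance=$1000.00 total_interest=$0.00
After 2 (month_end (apply 2% monthly interest)): balance=$1020.00 total_interest=$20.00
After 3 (deposit($200)): balance=$1220.00 total_interest=$20.00
After 4 (withdraw($100)): balance=$1120.00 total_interest=$20.00
After 5 (year_end (apply 8% annual interest)): balance=$1209.60 total_interest=$109.60
After 6 (deposit($200)): balance=$1409.60 total_interest=$109.60

Answer: 109.60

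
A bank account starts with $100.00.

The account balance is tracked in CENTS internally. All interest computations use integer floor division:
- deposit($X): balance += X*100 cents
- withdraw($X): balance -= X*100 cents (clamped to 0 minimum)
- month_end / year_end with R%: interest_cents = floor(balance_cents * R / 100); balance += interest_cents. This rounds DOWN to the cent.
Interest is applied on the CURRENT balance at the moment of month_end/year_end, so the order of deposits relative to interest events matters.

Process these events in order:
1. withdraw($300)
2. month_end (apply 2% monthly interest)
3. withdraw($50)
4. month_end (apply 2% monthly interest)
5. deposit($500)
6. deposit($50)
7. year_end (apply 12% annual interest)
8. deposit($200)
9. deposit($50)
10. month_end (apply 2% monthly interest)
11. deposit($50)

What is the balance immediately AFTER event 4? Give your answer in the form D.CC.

After 1 (withdraw($300)): balance=$0.00 total_interest=$0.00
After 2 (month_end (apply 2% monthly interest)): balance=$0.00 total_interest=$0.00
After 3 (withdraw($50)): balance=$0.00 total_interest=$0.00
After 4 (month_end (apply 2% monthly interest)): balance=$0.00 total_interest=$0.00

Answer: 0.00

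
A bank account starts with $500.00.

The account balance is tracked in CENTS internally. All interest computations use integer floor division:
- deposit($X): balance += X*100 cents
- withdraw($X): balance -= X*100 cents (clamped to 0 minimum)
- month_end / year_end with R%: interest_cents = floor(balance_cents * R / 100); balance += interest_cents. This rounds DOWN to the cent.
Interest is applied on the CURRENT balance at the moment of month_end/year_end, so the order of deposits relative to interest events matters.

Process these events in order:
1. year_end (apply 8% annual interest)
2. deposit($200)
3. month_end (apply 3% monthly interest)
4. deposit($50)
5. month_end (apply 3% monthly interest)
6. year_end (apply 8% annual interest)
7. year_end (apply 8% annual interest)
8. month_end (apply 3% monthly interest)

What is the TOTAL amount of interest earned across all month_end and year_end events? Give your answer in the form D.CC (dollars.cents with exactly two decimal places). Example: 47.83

Answer: 255.02

Derivation:
After 1 (year_end (apply 8% annual interest)): balance=$540.00 total_interest=$40.00
After 2 (deposit($200)): balance=$740.00 total_interest=$40.00
After 3 (month_end (apply 3% monthly interest)): balance=$762.20 total_interest=$62.20
After 4 (deposit($50)): balance=$812.20 total_interest=$62.20
After 5 (month_end (apply 3% monthly interest)): balance=$836.56 total_interest=$86.56
After 6 (year_end (apply 8% annual interest)): balance=$903.48 total_interest=$153.48
After 7 (year_end (apply 8% annual interest)): balance=$975.75 total_interest=$225.75
After 8 (month_end (apply 3% monthly interest)): balance=$1005.02 total_interest=$255.02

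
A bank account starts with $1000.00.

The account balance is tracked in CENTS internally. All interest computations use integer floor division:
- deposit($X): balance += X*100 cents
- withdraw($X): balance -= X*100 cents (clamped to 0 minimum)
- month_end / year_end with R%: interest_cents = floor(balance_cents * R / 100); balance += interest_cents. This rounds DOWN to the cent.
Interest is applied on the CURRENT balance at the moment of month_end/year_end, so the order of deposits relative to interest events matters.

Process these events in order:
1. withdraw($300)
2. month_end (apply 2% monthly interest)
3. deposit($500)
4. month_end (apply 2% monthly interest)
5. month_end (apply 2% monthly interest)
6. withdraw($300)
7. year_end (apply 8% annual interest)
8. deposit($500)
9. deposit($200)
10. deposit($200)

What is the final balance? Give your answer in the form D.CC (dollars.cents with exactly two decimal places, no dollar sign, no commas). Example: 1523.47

Answer: 1940.08

Derivation:
After 1 (withdraw($300)): balance=$700.00 total_interest=$0.00
After 2 (month_end (apply 2% monthly interest)): balance=$714.00 total_interest=$14.00
After 3 (deposit($500)): balance=$1214.00 total_interest=$14.00
After 4 (month_end (apply 2% monthly interest)): balance=$1238.28 total_interest=$38.28
After 5 (month_end (apply 2% monthly interest)): balance=$1263.04 total_interest=$63.04
After 6 (withdraw($300)): balance=$963.04 total_interest=$63.04
After 7 (year_end (apply 8% annual interest)): balance=$1040.08 total_interest=$140.08
After 8 (deposit($500)): balance=$1540.08 total_interest=$140.08
After 9 (deposit($200)): balance=$1740.08 total_interest=$140.08
After 10 (deposit($200)): balance=$1940.08 total_interest=$140.08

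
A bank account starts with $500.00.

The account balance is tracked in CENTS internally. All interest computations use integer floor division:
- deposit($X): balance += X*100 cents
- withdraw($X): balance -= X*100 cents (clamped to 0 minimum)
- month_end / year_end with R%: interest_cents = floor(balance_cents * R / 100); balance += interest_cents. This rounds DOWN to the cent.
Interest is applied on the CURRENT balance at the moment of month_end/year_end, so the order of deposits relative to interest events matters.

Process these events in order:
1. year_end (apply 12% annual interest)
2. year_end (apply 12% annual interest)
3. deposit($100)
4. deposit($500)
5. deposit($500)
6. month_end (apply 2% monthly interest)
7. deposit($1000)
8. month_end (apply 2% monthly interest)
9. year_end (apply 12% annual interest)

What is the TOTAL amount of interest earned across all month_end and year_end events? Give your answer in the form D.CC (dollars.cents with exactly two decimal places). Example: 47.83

After 1 (year_end (apply 12% annual interest)): balance=$560.00 total_interest=$60.00
After 2 (year_end (apply 12% annual interest)): balance=$627.20 total_interest=$127.20
After 3 (deposit($100)): balance=$727.20 total_interest=$127.20
After 4 (deposit($500)): balance=$1227.20 total_interest=$127.20
After 5 (deposit($500)): balance=$1727.20 total_interest=$127.20
After 6 (month_end (apply 2% monthly interest)): balance=$1761.74 total_interest=$161.74
After 7 (deposit($1000)): balance=$2761.74 total_interest=$161.74
After 8 (month_end (apply 2% monthly interest)): balance=$2816.97 total_interest=$216.97
After 9 (year_end (apply 12% annual interest)): balance=$3155.00 total_interest=$555.00

Answer: 555.00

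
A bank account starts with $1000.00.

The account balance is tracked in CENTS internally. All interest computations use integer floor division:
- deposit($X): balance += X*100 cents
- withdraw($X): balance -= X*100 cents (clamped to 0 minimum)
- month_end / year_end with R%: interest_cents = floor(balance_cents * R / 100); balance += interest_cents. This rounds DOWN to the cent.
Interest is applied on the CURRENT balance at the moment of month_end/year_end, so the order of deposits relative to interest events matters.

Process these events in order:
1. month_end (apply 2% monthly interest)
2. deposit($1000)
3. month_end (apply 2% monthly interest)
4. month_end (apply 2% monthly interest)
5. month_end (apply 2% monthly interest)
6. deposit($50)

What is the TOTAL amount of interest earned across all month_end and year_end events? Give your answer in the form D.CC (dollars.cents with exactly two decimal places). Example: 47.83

After 1 (month_end (apply 2% monthly interest)): balance=$1020.00 total_interest=$20.00
After 2 (deposit($1000)): balance=$2020.00 total_interest=$20.00
After 3 (month_end (apply 2% monthly interest)): balance=$2060.40 total_interest=$60.40
After 4 (month_end (apply 2% monthly interest)): balance=$2101.60 total_interest=$101.60
After 5 (month_end (apply 2% monthly interest)): balance=$2143.63 total_interest=$143.63
After 6 (deposit($50)): balance=$2193.63 total_interest=$143.63

Answer: 143.63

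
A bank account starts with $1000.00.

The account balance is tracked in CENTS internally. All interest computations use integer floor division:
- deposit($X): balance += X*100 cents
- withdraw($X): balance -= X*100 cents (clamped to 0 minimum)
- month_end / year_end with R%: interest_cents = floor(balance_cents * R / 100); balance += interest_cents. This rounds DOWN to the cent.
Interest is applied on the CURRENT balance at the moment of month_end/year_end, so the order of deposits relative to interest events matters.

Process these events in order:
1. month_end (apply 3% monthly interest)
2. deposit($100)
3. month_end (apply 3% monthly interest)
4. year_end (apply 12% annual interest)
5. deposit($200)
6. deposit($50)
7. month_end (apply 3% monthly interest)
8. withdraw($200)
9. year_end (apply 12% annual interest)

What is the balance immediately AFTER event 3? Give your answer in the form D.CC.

After 1 (month_end (apply 3% monthly interest)): balance=$1030.00 total_interest=$30.00
After 2 (deposit($100)): balance=$1130.00 total_interest=$30.00
After 3 (month_end (apply 3% monthly interest)): balance=$1163.90 total_interest=$63.90

Answer: 1163.90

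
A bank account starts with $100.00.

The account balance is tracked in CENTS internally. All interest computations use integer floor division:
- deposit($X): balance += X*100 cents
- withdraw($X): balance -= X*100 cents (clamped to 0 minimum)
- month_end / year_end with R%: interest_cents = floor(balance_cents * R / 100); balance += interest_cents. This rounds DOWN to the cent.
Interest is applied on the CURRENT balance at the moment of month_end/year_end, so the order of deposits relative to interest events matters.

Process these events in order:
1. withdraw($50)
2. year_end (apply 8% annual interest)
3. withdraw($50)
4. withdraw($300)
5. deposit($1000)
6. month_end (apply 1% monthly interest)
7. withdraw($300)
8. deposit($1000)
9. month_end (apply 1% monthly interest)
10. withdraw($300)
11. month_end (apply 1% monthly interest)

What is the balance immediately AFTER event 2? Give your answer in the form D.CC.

Answer: 54.00

Derivation:
After 1 (withdraw($50)): balance=$50.00 total_interest=$0.00
After 2 (year_end (apply 8% annual interest)): balance=$54.00 total_interest=$4.00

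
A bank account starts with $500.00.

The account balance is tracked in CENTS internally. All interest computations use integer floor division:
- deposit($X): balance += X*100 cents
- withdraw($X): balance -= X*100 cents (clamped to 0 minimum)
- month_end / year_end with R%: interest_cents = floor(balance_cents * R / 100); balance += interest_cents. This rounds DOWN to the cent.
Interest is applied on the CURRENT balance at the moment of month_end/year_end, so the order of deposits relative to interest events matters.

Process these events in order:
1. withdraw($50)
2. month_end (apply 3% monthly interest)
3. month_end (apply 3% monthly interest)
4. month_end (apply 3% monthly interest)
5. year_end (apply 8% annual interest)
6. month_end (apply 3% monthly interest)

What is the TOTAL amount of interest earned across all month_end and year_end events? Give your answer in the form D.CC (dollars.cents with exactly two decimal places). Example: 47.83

Answer: 96.98

Derivation:
After 1 (withdraw($50)): balance=$450.00 total_interest=$0.00
After 2 (month_end (apply 3% monthly interest)): balance=$463.50 total_interest=$13.50
After 3 (month_end (apply 3% monthly interest)): balance=$477.40 total_interest=$27.40
After 4 (month_end (apply 3% monthly interest)): balance=$491.72 total_interest=$41.72
After 5 (year_end (apply 8% annual interest)): balance=$531.05 total_interest=$81.05
After 6 (month_end (apply 3% monthly interest)): balance=$546.98 total_interest=$96.98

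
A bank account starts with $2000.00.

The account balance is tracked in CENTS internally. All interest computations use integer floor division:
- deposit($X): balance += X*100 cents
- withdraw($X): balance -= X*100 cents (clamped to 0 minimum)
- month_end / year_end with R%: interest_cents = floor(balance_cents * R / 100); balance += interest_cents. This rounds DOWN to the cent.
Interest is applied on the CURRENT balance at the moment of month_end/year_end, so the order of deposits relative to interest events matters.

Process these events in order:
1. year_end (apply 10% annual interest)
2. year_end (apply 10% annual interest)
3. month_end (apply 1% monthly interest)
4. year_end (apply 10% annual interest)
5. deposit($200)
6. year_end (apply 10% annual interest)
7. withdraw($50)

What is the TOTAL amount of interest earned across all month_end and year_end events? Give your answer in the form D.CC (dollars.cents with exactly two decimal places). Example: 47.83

After 1 (year_end (apply 10% annual interest)): balance=$2200.00 total_interest=$200.00
After 2 (year_end (apply 10% annual interest)): balance=$2420.00 total_interest=$420.00
After 3 (month_end (apply 1% monthly interest)): balance=$2444.20 total_interest=$444.20
After 4 (year_end (apply 10% annual interest)): balance=$2688.62 total_interest=$688.62
After 5 (deposit($200)): balance=$2888.62 total_interest=$688.62
After 6 (year_end (apply 10% annual interest)): balance=$3177.48 total_interest=$977.48
After 7 (withdraw($50)): balance=$3127.48 total_interest=$977.48

Answer: 977.48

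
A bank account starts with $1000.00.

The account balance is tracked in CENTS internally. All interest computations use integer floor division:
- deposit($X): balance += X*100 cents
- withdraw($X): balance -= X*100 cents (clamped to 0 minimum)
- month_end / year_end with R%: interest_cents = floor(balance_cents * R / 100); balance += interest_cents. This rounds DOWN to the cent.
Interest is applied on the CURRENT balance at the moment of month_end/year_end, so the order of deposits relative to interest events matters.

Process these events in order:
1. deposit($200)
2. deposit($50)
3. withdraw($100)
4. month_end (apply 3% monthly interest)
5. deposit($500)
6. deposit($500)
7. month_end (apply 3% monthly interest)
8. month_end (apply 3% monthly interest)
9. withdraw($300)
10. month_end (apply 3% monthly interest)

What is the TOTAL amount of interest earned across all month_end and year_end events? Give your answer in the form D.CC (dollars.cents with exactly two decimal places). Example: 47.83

Answer: 228.05

Derivation:
After 1 (deposit($200)): balance=$1200.00 total_interest=$0.00
After 2 (deposit($50)): balance=$1250.00 total_interest=$0.00
After 3 (withdraw($100)): balance=$1150.00 total_interest=$0.00
After 4 (month_end (apply 3% monthly interest)): balance=$1184.50 total_interest=$34.50
After 5 (deposit($500)): balance=$1684.50 total_interest=$34.50
After 6 (deposit($500)): balance=$2184.50 total_interest=$34.50
After 7 (month_end (apply 3% monthly interest)): balance=$2250.03 total_interest=$100.03
After 8 (month_end (apply 3% monthly interest)): balance=$2317.53 total_interest=$167.53
After 9 (withdraw($300)): balance=$2017.53 total_interest=$167.53
After 10 (month_end (apply 3% monthly interest)): balance=$2078.05 total_interest=$228.05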